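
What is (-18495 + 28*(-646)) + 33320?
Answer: -3263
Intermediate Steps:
(-18495 + 28*(-646)) + 33320 = (-18495 - 18088) + 33320 = -36583 + 33320 = -3263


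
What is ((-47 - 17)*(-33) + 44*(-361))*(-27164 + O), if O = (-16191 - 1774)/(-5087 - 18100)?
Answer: 8674069757716/23187 ≈ 3.7409e+8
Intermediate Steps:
O = 17965/23187 (O = -17965/(-23187) = -17965*(-1/23187) = 17965/23187 ≈ 0.77479)
((-47 - 17)*(-33) + 44*(-361))*(-27164 + O) = ((-47 - 17)*(-33) + 44*(-361))*(-27164 + 17965/23187) = (-64*(-33) - 15884)*(-629833703/23187) = (2112 - 15884)*(-629833703/23187) = -13772*(-629833703/23187) = 8674069757716/23187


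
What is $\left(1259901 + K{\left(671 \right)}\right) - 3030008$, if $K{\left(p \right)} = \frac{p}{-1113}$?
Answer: $- \frac{1970129762}{1113} \approx -1.7701 \cdot 10^{6}$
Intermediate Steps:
$K{\left(p \right)} = - \frac{p}{1113}$ ($K{\left(p \right)} = p \left(- \frac{1}{1113}\right) = - \frac{p}{1113}$)
$\left(1259901 + K{\left(671 \right)}\right) - 3030008 = \left(1259901 - \frac{671}{1113}\right) - 3030008 = \frac{1402269142}{1113} - 3030008 = - \frac{1970129762}{1113}$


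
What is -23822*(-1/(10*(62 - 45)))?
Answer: 11911/85 ≈ 140.13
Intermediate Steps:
-23822*(-1/(10*(62 - 45))) = -23822/((-10*17)) = -23822/(-170) = -23822*(-1/170) = 11911/85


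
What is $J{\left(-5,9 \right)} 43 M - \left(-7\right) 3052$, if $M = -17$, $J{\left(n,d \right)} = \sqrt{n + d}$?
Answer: $19902$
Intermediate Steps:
$J{\left(n,d \right)} = \sqrt{d + n}$
$J{\left(-5,9 \right)} 43 M - \left(-7\right) 3052 = \sqrt{9 - 5} \cdot 43 \left(-17\right) - \left(-7\right) 3052 = \sqrt{4} \cdot 43 \left(-17\right) - -21364 = 2 \cdot 43 \left(-17\right) + 21364 = 86 \left(-17\right) + 21364 = -1462 + 21364 = 19902$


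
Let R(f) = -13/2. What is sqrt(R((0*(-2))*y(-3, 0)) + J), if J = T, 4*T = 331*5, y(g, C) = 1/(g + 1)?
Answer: 3*sqrt(181)/2 ≈ 20.180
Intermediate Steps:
y(g, C) = 1/(1 + g)
R(f) = -13/2 (R(f) = -13*1/2 = -13/2)
T = 1655/4 (T = (331*5)/4 = (1/4)*1655 = 1655/4 ≈ 413.75)
J = 1655/4 ≈ 413.75
sqrt(R((0*(-2))*y(-3, 0)) + J) = sqrt(-13/2 + 1655/4) = sqrt(1629/4) = 3*sqrt(181)/2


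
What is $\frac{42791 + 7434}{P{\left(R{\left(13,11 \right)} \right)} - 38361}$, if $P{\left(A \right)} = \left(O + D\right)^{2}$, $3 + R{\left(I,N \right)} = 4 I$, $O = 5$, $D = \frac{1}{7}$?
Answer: $- \frac{2461025}{1878393} \approx -1.3102$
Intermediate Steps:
$D = \frac{1}{7} \approx 0.14286$
$R{\left(I,N \right)} = -3 + 4 I$
$P{\left(A \right)} = \frac{1296}{49}$ ($P{\left(A \right)} = \left(5 + \frac{1}{7}\right)^{2} = \left(\frac{36}{7}\right)^{2} = \frac{1296}{49}$)
$\frac{42791 + 7434}{P{\left(R{\left(13,11 \right)} \right)} - 38361} = \frac{42791 + 7434}{\frac{1296}{49} - 38361} = \frac{50225}{- \frac{1878393}{49}} = 50225 \left(- \frac{49}{1878393}\right) = - \frac{2461025}{1878393}$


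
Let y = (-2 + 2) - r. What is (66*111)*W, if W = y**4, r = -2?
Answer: 117216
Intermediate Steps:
y = 2 (y = (-2 + 2) - 1*(-2) = 0 + 2 = 2)
W = 16 (W = 2**4 = 16)
(66*111)*W = (66*111)*16 = 7326*16 = 117216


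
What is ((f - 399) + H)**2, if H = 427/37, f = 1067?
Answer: 632170449/1369 ≈ 4.6178e+5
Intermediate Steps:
H = 427/37 (H = 427*(1/37) = 427/37 ≈ 11.541)
((f - 399) + H)**2 = ((1067 - 399) + 427/37)**2 = (668 + 427/37)**2 = (25143/37)**2 = 632170449/1369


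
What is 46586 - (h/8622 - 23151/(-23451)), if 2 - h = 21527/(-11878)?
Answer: 37293888356548009/800555510772 ≈ 46585.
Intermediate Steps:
h = 45283/11878 (h = 2 - 21527/(-11878) = 2 - 21527*(-1)/11878 = 2 - 1*(-21527/11878) = 2 + 21527/11878 = 45283/11878 ≈ 3.8123)
46586 - (h/8622 - 23151/(-23451)) = 46586 - ((45283/11878)/8622 - 23151/(-23451)) = 46586 - ((45283/11878)*(1/8622) - 23151*(-1/23451)) = 46586 - (45283/102412116 + 7717/7817) = 46586 - 1*790668276383/800555510772 = 46586 - 790668276383/800555510772 = 37293888356548009/800555510772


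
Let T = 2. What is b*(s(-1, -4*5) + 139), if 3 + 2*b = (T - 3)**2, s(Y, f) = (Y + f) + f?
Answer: -98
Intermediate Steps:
s(Y, f) = Y + 2*f
b = -1 (b = -3/2 + (2 - 3)**2/2 = -3/2 + (1/2)*(-1)**2 = -3/2 + (1/2)*1 = -3/2 + 1/2 = -1)
b*(s(-1, -4*5) + 139) = -((-1 + 2*(-4*5)) + 139) = -((-1 + 2*(-20)) + 139) = -((-1 - 40) + 139) = -(-41 + 139) = -1*98 = -98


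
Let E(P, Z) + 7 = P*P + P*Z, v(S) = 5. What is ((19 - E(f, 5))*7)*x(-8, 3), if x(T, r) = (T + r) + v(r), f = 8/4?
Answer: 0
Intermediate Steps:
f = 2 (f = 8*(¼) = 2)
E(P, Z) = -7 + P² + P*Z (E(P, Z) = -7 + (P*P + P*Z) = -7 + (P² + P*Z) = -7 + P² + P*Z)
x(T, r) = 5 + T + r (x(T, r) = (T + r) + 5 = 5 + T + r)
((19 - E(f, 5))*7)*x(-8, 3) = ((19 - (-7 + 2² + 2*5))*7)*(5 - 8 + 3) = ((19 - (-7 + 4 + 10))*7)*0 = ((19 - 1*7)*7)*0 = ((19 - 7)*7)*0 = (12*7)*0 = 84*0 = 0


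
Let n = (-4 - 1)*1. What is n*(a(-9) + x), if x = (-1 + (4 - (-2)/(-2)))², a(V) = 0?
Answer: -20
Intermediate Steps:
n = -5 (n = -5*1 = -5)
x = 4 (x = (-1 + (4 - (-2)*(-1)/2))² = (-1 + (4 - 1*1))² = (-1 + (4 - 1))² = (-1 + 3)² = 2² = 4)
n*(a(-9) + x) = -5*(0 + 4) = -5*4 = -20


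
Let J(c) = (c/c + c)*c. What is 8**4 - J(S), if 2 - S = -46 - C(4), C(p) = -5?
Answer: 2204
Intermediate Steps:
S = 43 (S = 2 - (-46 - 1*(-5)) = 2 - (-46 + 5) = 2 - 1*(-41) = 2 + 41 = 43)
J(c) = c*(1 + c) (J(c) = (1 + c)*c = c*(1 + c))
8**4 - J(S) = 8**4 - 43*(1 + 43) = 4096 - 43*44 = 4096 - 1*1892 = 4096 - 1892 = 2204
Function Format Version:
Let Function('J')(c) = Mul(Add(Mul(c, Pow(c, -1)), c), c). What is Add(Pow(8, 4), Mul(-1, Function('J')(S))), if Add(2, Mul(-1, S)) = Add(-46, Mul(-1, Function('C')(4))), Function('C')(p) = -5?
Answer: 2204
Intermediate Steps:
S = 43 (S = Add(2, Mul(-1, Add(-46, Mul(-1, -5)))) = Add(2, Mul(-1, Add(-46, 5))) = Add(2, Mul(-1, -41)) = Add(2, 41) = 43)
Function('J')(c) = Mul(c, Add(1, c)) (Function('J')(c) = Mul(Add(1, c), c) = Mul(c, Add(1, c)))
Add(Pow(8, 4), Mul(-1, Function('J')(S))) = Add(Pow(8, 4), Mul(-1, Mul(43, Add(1, 43)))) = Add(4096, Mul(-1, Mul(43, 44))) = Add(4096, Mul(-1, 1892)) = Add(4096, -1892) = 2204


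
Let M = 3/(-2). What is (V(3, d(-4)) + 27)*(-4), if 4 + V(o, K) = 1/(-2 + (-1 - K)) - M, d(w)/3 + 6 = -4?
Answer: -2650/27 ≈ -98.148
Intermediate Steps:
M = -3/2 (M = 3*(-½) = -3/2 ≈ -1.5000)
d(w) = -30 (d(w) = -18 + 3*(-4) = -18 - 12 = -30)
V(o, K) = -5/2 + 1/(-3 - K) (V(o, K) = -4 + (1/(-2 + (-1 - K)) - 1*(-3/2)) = -4 + (1/(-3 - K) + 3/2) = -4 + (3/2 + 1/(-3 - K)) = -5/2 + 1/(-3 - K))
(V(3, d(-4)) + 27)*(-4) = ((-17 - 5*(-30))/(2*(3 - 30)) + 27)*(-4) = ((½)*(-17 + 150)/(-27) + 27)*(-4) = ((½)*(-1/27)*133 + 27)*(-4) = (-133/54 + 27)*(-4) = (1325/54)*(-4) = -2650/27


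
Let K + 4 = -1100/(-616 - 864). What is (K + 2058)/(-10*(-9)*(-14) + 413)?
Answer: -152051/62678 ≈ -2.4259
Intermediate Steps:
K = -241/74 (K = -4 - 1100/(-616 - 864) = -4 - 1100/(-1480) = -4 - 1100*(-1/1480) = -4 + 55/74 = -241/74 ≈ -3.2568)
(K + 2058)/(-10*(-9)*(-14) + 413) = (-241/74 + 2058)/(-10*(-9)*(-14) + 413) = 152051/(74*(90*(-14) + 413)) = 152051/(74*(-1260 + 413)) = (152051/74)/(-847) = (152051/74)*(-1/847) = -152051/62678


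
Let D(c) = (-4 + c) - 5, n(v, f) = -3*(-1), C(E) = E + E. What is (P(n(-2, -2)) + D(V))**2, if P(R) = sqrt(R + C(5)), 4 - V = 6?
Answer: (11 - sqrt(13))**2 ≈ 54.678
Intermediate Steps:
V = -2 (V = 4 - 1*6 = 4 - 6 = -2)
C(E) = 2*E
n(v, f) = 3
D(c) = -9 + c
P(R) = sqrt(10 + R) (P(R) = sqrt(R + 2*5) = sqrt(R + 10) = sqrt(10 + R))
(P(n(-2, -2)) + D(V))**2 = (sqrt(10 + 3) + (-9 - 2))**2 = (sqrt(13) - 11)**2 = (-11 + sqrt(13))**2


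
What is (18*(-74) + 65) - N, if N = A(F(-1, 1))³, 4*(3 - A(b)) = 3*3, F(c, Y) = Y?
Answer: -81115/64 ≈ -1267.4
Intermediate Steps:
A(b) = ¾ (A(b) = 3 - 3*3/4 = 3 - ¼*9 = 3 - 9/4 = ¾)
N = 27/64 (N = (¾)³ = 27/64 ≈ 0.42188)
(18*(-74) + 65) - N = (18*(-74) + 65) - 1*27/64 = (-1332 + 65) - 27/64 = -1267 - 27/64 = -81115/64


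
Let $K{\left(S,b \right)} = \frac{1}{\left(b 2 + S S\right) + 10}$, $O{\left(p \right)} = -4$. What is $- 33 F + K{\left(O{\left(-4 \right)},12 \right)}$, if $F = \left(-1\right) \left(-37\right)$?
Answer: $- \frac{61049}{50} \approx -1221.0$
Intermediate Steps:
$F = 37$
$K{\left(S,b \right)} = \frac{1}{10 + S^{2} + 2 b}$ ($K{\left(S,b \right)} = \frac{1}{\left(2 b + S^{2}\right) + 10} = \frac{1}{\left(S^{2} + 2 b\right) + 10} = \frac{1}{10 + S^{2} + 2 b}$)
$- 33 F + K{\left(O{\left(-4 \right)},12 \right)} = \left(-33\right) 37 + \frac{1}{10 + \left(-4\right)^{2} + 2 \cdot 12} = -1221 + \frac{1}{10 + 16 + 24} = -1221 + \frac{1}{50} = - \frac{61049}{50}$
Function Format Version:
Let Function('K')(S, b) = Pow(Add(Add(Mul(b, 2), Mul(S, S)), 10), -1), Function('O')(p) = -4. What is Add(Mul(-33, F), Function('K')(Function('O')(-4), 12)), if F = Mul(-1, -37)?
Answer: Rational(-61049, 50) ≈ -1221.0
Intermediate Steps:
F = 37
Function('K')(S, b) = Pow(Add(10, Pow(S, 2), Mul(2, b)), -1) (Function('K')(S, b) = Pow(Add(Add(Mul(2, b), Pow(S, 2)), 10), -1) = Pow(Add(Add(Pow(S, 2), Mul(2, b)), 10), -1) = Pow(Add(10, Pow(S, 2), Mul(2, b)), -1))
Add(Mul(-33, F), Function('K')(Function('O')(-4), 12)) = Add(Mul(-33, 37), Pow(Add(10, Pow(-4, 2), Mul(2, 12)), -1)) = Add(-1221, Pow(Add(10, 16, 24), -1)) = Add(-1221, Pow(50, -1)) = Add(-1221, Rational(1, 50)) = Rational(-61049, 50)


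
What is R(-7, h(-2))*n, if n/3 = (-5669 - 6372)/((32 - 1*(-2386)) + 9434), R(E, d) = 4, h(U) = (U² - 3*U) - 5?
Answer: -36123/2963 ≈ -12.191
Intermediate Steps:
h(U) = -5 + U² - 3*U
n = -36123/11852 (n = 3*((-5669 - 6372)/((32 - 1*(-2386)) + 9434)) = 3*(-12041/((32 + 2386) + 9434)) = 3*(-12041/(2418 + 9434)) = 3*(-12041/11852) = -36123/11852 ≈ -3.0478)
R(-7, h(-2))*n = 4*(-36123/11852) = -36123/2963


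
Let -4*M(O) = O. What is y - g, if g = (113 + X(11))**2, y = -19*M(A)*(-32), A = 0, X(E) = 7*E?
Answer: -36100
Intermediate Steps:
M(O) = -O/4
y = 0 (y = -(-19)*0/4*(-32) = -19*0*(-32) = 0*(-32) = 0)
g = 36100 (g = (113 + 7*11)**2 = (113 + 77)**2 = 190**2 = 36100)
y - g = 0 - 1*36100 = 0 - 36100 = -36100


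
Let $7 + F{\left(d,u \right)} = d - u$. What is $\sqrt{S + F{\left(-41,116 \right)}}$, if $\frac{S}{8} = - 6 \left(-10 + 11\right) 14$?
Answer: $2 i \sqrt{209} \approx 28.914 i$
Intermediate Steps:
$F{\left(d,u \right)} = -7 + d - u$ ($F{\left(d,u \right)} = -7 + \left(d - u\right) = -7 + d - u$)
$S = -672$ ($S = 8 - 6 \left(-10 + 11\right) 14 = 8 \left(-6\right) 1 \cdot 14 = 8 \left(\left(-6\right) 14\right) = 8 \left(-84\right) = -672$)
$\sqrt{S + F{\left(-41,116 \right)}} = \sqrt{-672 - 164} = \sqrt{-836} = 2 i \sqrt{209}$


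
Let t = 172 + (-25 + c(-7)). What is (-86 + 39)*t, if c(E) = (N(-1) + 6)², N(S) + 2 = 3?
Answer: -9212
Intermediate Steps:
N(S) = 1 (N(S) = -2 + 3 = 1)
c(E) = 49 (c(E) = (1 + 6)² = 7² = 49)
t = 196 (t = 172 + (-25 + 49) = 172 + 24 = 196)
(-86 + 39)*t = (-86 + 39)*196 = -47*196 = -9212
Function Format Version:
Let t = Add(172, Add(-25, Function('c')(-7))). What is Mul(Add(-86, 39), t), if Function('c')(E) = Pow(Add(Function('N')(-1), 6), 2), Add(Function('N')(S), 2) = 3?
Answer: -9212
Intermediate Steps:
Function('N')(S) = 1 (Function('N')(S) = Add(-2, 3) = 1)
Function('c')(E) = 49 (Function('c')(E) = Pow(Add(1, 6), 2) = Pow(7, 2) = 49)
t = 196 (t = Add(172, Add(-25, 49)) = Add(172, 24) = 196)
Mul(Add(-86, 39), t) = Mul(Add(-86, 39), 196) = Mul(-47, 196) = -9212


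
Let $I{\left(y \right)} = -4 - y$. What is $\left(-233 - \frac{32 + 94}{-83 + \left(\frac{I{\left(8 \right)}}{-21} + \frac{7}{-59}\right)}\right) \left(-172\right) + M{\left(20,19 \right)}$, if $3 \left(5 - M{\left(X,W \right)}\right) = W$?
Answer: $\frac{113106250}{2841} \approx 39812.0$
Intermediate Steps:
$M{\left(X,W \right)} = 5 - \frac{W}{3}$
$\left(-233 - \frac{32 + 94}{-83 + \left(\frac{I{\left(8 \right)}}{-21} + \frac{7}{-59}\right)}\right) \left(-172\right) + M{\left(20,19 \right)} = \left(-233 - \frac{32 + 94}{-83 + \left(\frac{-4 - 8}{-21} + \frac{7}{-59}\right)}\right) \left(-172\right) + \left(5 - \frac{19}{3}\right) = \left(-233 - \frac{126}{-83 + \left(\left(-4 - 8\right) \left(- \frac{1}{21}\right) + 7 \left(- \frac{1}{59}\right)\right)}\right) \left(-172\right) + \left(5 - \frac{19}{3}\right) = \left(-233 - \frac{126}{-83 - - \frac{187}{413}}\right) \left(-172\right) - \frac{4}{3} = \left(-233 - \frac{126}{-83 + \left(\frac{4}{7} - \frac{7}{59}\right)}\right) \left(-172\right) - \frac{4}{3} = \left(-233 - \frac{126}{-83 + \frac{187}{413}}\right) \left(-172\right) - \frac{4}{3} = \left(-233 - \frac{126}{- \frac{34092}{413}}\right) \left(-172\right) - \frac{4}{3} = \left(-233 - 126 \left(- \frac{413}{34092}\right)\right) \left(-172\right) - \frac{4}{3} = \left(-233 - - \frac{2891}{1894}\right) \left(-172\right) - \frac{4}{3} = \left(-233 + \frac{2891}{1894}\right) \left(-172\right) - \frac{4}{3} = \left(- \frac{438411}{1894}\right) \left(-172\right) - \frac{4}{3} = \frac{37703346}{947} - \frac{4}{3} = \frac{113106250}{2841}$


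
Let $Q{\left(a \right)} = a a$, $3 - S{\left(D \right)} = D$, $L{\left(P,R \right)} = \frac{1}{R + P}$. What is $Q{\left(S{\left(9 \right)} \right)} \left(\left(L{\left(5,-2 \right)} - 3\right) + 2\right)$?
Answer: $-24$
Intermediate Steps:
$L{\left(P,R \right)} = \frac{1}{P + R}$
$S{\left(D \right)} = 3 - D$
$Q{\left(a \right)} = a^{2}$
$Q{\left(S{\left(9 \right)} \right)} \left(\left(L{\left(5,-2 \right)} - 3\right) + 2\right) = \left(3 - 9\right)^{2} \left(\left(\frac{1}{5 - 2} - 3\right) + 2\right) = \left(3 - 9\right)^{2} \left(\left(\frac{1}{3} - 3\right) + 2\right) = \left(-6\right)^{2} \left(\left(\frac{1}{3} - 3\right) + 2\right) = 36 \left(- \frac{8}{3} + 2\right) = 36 \left(- \frac{2}{3}\right) = -24$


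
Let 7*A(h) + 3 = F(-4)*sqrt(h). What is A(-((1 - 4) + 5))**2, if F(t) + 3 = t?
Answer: -89/49 + 6*I*sqrt(2)/7 ≈ -1.8163 + 1.2122*I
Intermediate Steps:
F(t) = -3 + t
A(h) = -3/7 - sqrt(h) (A(h) = -3/7 + ((-3 - 4)*sqrt(h))/7 = -3/7 + (-7*sqrt(h))/7 = -3/7 - sqrt(h))
A(-((1 - 4) + 5))**2 = (-3/7 - sqrt(-((1 - 4) + 5)))**2 = (-3/7 - sqrt(-(-3 + 5)))**2 = (-3/7 - sqrt(-1*2))**2 = (-3/7 - sqrt(-2))**2 = (-3/7 - I*sqrt(2))**2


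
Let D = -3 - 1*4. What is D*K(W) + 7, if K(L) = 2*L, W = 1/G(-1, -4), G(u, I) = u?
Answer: 21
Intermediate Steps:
W = -1 (W = 1/(-1) = -1)
D = -7 (D = -3 - 4 = -7)
D*K(W) + 7 = -14*(-1) + 7 = -7*(-2) + 7 = 14 + 7 = 21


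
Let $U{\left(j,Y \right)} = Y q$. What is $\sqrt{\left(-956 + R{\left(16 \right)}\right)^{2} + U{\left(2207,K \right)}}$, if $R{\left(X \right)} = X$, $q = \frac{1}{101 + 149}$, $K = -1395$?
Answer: $\frac{\sqrt{88359442}}{10} \approx 940.0$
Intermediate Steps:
$q = \frac{1}{250} \approx 0.004$
$U{\left(j,Y \right)} = \frac{Y}{250}$ ($U{\left(j,Y \right)} = Y \frac{1}{250} = \frac{Y}{250}$)
$\sqrt{\left(-956 + R{\left(16 \right)}\right)^{2} + U{\left(2207,K \right)}} = \sqrt{\left(-956 + 16\right)^{2} + \frac{1}{250} \left(-1395\right)} = \sqrt{\left(-940\right)^{2} - \frac{279}{50}} = \sqrt{883600 - \frac{279}{50}} = \sqrt{\frac{44179721}{50}} = \frac{\sqrt{88359442}}{10}$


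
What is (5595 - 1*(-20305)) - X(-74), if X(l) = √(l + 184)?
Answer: 25900 - √110 ≈ 25890.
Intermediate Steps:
X(l) = √(184 + l)
(5595 - 1*(-20305)) - X(-74) = (5595 - 1*(-20305)) - √(184 - 74) = (5595 + 20305) - √110 = 25900 - √110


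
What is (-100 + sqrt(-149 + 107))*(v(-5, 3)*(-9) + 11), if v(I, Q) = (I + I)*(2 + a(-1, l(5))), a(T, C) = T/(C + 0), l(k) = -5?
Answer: -20900 + 209*I*sqrt(42) ≈ -20900.0 + 1354.5*I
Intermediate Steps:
a(T, C) = T/C
v(I, Q) = 22*I/5 (v(I, Q) = (I + I)*(2 - 1/(-5)) = (2*I)*(2 - 1*(-1/5)) = (2*I)*(2 + 1/5) = (2*I)*(11/5) = 22*I/5)
(-100 + sqrt(-149 + 107))*(v(-5, 3)*(-9) + 11) = (-100 + sqrt(-149 + 107))*(((22/5)*(-5))*(-9) + 11) = (-100 + sqrt(-42))*(-22*(-9) + 11) = (-100 + I*sqrt(42))*(198 + 11) = (-100 + I*sqrt(42))*209 = -20900 + 209*I*sqrt(42)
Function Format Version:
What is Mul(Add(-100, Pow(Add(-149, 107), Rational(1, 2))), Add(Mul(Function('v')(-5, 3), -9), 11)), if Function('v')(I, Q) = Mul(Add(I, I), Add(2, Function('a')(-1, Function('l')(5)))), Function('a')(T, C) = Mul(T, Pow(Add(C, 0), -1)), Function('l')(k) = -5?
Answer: Add(-20900, Mul(209, I, Pow(42, Rational(1, 2)))) ≈ Add(-20900., Mul(1354.5, I))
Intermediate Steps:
Function('a')(T, C) = Mul(T, Pow(C, -1))
Function('v')(I, Q) = Mul(Rational(22, 5), I) (Function('v')(I, Q) = Mul(Add(I, I), Add(2, Mul(-1, Pow(-5, -1)))) = Mul(Mul(2, I), Add(2, Mul(-1, Rational(-1, 5)))) = Mul(Mul(2, I), Add(2, Rational(1, 5))) = Mul(Mul(2, I), Rational(11, 5)) = Mul(Rational(22, 5), I))
Mul(Add(-100, Pow(Add(-149, 107), Rational(1, 2))), Add(Mul(Function('v')(-5, 3), -9), 11)) = Mul(Add(-100, Pow(Add(-149, 107), Rational(1, 2))), Add(Mul(Mul(Rational(22, 5), -5), -9), 11)) = Mul(Add(-100, Pow(-42, Rational(1, 2))), Add(Mul(-22, -9), 11)) = Mul(Add(-100, Mul(I, Pow(42, Rational(1, 2)))), Add(198, 11)) = Mul(Add(-100, Mul(I, Pow(42, Rational(1, 2)))), 209) = Add(-20900, Mul(209, I, Pow(42, Rational(1, 2))))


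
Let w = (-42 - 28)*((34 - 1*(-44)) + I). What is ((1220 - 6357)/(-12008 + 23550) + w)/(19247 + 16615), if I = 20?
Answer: -26394419/137973068 ≈ -0.19130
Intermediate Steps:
w = -6860 (w = (-42 - 28)*((34 - 1*(-44)) + 20) = -70*((34 + 44) + 20) = -70*(78 + 20) = -70*98 = -6860)
((1220 - 6357)/(-12008 + 23550) + w)/(19247 + 16615) = ((1220 - 6357)/(-12008 + 23550) - 6860)/(19247 + 16615) = (-5137/11542 - 6860)/35862 = (-5137*1/11542 - 6860)*(1/35862) = (-5137/11542 - 6860)*(1/35862) = -79183257/11542*1/35862 = -26394419/137973068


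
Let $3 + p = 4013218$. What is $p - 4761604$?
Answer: $-748389$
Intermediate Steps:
$p = 4013215$ ($p = -3 + 4013218 = 4013215$)
$p - 4761604 = 4013215 - 4761604 = -748389$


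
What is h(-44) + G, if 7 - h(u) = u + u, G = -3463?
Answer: -3368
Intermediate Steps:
h(u) = 7 - 2*u (h(u) = 7 - (u + u) = 7 - 2*u)
h(-44) + G = (7 - 2*(-44)) - 3463 = (7 + 88) - 3463 = 95 - 3463 = -3368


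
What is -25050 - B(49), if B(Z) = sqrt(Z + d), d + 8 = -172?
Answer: -25050 - I*sqrt(131) ≈ -25050.0 - 11.446*I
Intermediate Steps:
d = -180 (d = -8 - 172 = -180)
B(Z) = sqrt(-180 + Z) (B(Z) = sqrt(Z - 180) = sqrt(-180 + Z))
-25050 - B(49) = -25050 - sqrt(-180 + 49) = -25050 - sqrt(-131) = -25050 - I*sqrt(131)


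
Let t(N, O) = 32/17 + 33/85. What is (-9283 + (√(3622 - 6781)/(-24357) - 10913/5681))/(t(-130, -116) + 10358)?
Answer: -4483549060/5002819263 - 85*I*√39/2383259379 ≈ -0.8962 - 2.2273e-7*I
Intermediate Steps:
t(N, O) = 193/85 (t(N, O) = 32*(1/17) + 33*(1/85) = 32/17 + 33/85 = 193/85)
(-9283 + (√(3622 - 6781)/(-24357) - 10913/5681))/(t(-130, -116) + 10358) = (-9283 + (√(3622 - 6781)/(-24357) - 10913/5681))/(193/85 + 10358) = (-9283 + (√(-3159)*(-1/24357) - 10913*1/5681))/(880623/85) = (-9283 + ((9*I*√39)*(-1/24357) - 10913/5681))*(85/880623) = (-9283 + (-3*I*√39/8119 - 10913/5681))*(85/880623) = (-9283 + (-10913/5681 - 3*I*√39/8119))*(85/880623) = (-52747636/5681 - 3*I*√39/8119)*(85/880623) = -4483549060/5002819263 - 85*I*√39/2383259379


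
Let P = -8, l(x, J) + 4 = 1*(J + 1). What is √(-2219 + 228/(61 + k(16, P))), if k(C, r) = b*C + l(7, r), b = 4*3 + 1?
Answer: I*√4101297/43 ≈ 47.097*I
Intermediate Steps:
l(x, J) = -3 + J (l(x, J) = -4 + 1*(J + 1) = -4 + 1*(1 + J) = -4 + (1 + J) = -3 + J)
b = 13 (b = 12 + 1 = 13)
k(C, r) = -3 + r + 13*C (k(C, r) = 13*C + (-3 + r) = -3 + r + 13*C)
√(-2219 + 228/(61 + k(16, P))) = √(-2219 + 228/(61 + (-3 - 8 + 13*16))) = √(-2219 + 228/(61 + (-3 - 8 + 208))) = √(-2219 + 228/(61 + 197)) = √(-2219 + 228/258) = √(-2219 + 228*(1/258)) = √(-2219 + 38/43) = √(-95379/43) = I*√4101297/43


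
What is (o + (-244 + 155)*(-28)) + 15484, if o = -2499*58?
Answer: -126966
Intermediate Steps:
o = -144942
(o + (-244 + 155)*(-28)) + 15484 = (-144942 + (-244 + 155)*(-28)) + 15484 = (-144942 - 89*(-28)) + 15484 = (-144942 + 2492) + 15484 = -142450 + 15484 = -126966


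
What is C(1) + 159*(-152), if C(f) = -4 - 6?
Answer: -24178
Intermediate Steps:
C(f) = -10
C(1) + 159*(-152) = -10 + 159*(-152) = -10 - 24168 = -24178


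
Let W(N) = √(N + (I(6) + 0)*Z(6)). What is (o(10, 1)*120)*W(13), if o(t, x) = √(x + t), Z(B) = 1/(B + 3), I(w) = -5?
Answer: 160*√77 ≈ 1404.0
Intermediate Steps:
Z(B) = 1/(3 + B)
o(t, x) = √(t + x)
W(N) = √(-5/9 + N) (W(N) = √(N + (-5 + 0)/(3 + 6)) = √(N - 5/9) = √(-5/9 + N))
(o(10, 1)*120)*W(13) = (√(10 + 1)*120)*(√(-5 + 9*13)/3) = (√11*120)*(√(-5 + 117)/3) = (120*√11)*(√112/3) = (120*√11)*((4*√7)/3) = (120*√11)*(4*√7/3) = 160*√77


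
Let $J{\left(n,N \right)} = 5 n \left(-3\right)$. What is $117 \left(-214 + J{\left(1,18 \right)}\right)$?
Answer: $-26793$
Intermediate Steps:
$J{\left(n,N \right)} = - 15 n$ ($J{\left(n,N \right)} = 5 \left(- 3 n\right) = - 15 n$)
$117 \left(-214 + J{\left(1,18 \right)}\right) = 117 \left(-214 - 15\right) = 117 \left(-229\right) = -26793$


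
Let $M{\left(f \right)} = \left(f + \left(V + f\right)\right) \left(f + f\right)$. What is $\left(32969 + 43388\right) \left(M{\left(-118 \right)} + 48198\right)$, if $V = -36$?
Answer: $8581763230$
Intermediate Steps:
$M{\left(f \right)} = 2 f \left(-36 + 2 f\right)$ ($M{\left(f \right)} = \left(f + \left(-36 + f\right)\right) \left(f + f\right) = \left(-36 + 2 f\right) 2 f = 2 f \left(-36 + 2 f\right)$)
$\left(32969 + 43388\right) \left(M{\left(-118 \right)} + 48198\right) = \left(32969 + 43388\right) \left(4 \left(-118\right) \left(-18 - 118\right) + 48198\right) = 76357 \left(4 \left(-118\right) \left(-136\right) + 48198\right) = 76357 \left(64192 + 48198\right) = 76357 \cdot 112390 = 8581763230$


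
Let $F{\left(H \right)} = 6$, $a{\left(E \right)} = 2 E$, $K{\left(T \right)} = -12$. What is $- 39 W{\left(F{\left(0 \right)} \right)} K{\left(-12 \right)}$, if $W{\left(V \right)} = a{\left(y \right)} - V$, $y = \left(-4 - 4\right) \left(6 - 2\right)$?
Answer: $-32760$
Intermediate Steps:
$y = -32$ ($y = \left(-8\right) 4 = -32$)
$W{\left(V \right)} = -64 - V$ ($W{\left(V \right)} = 2 \left(-32\right) - V = -64 - V$)
$- 39 W{\left(F{\left(0 \right)} \right)} K{\left(-12 \right)} = - 39 \left(-64 - 6\right) \left(-12\right) = \left(-39\right) \left(-70\right) \left(-12\right) = 2730 \left(-12\right) = -32760$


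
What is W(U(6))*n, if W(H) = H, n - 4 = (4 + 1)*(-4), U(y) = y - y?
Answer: 0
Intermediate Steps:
U(y) = 0
n = -16 (n = 4 + (4 + 1)*(-4) = 4 + 5*(-4) = 4 - 20 = -16)
W(U(6))*n = 0*(-16) = 0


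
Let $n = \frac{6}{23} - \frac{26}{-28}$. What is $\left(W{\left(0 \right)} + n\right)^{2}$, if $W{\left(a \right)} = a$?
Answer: $\frac{146689}{103684} \approx 1.4148$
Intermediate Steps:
$n = \frac{383}{322}$ ($n = 6 \cdot \frac{1}{23} - - \frac{13}{14} = \frac{6}{23} + \frac{13}{14} = \frac{383}{322} \approx 1.1894$)
$\left(W{\left(0 \right)} + n\right)^{2} = \left(0 + \frac{383}{322}\right)^{2} = \left(\frac{383}{322}\right)^{2} = \frac{146689}{103684}$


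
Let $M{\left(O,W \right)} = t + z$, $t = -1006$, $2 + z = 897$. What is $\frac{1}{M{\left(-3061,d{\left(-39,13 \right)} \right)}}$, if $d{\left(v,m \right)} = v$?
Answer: $- \frac{1}{111} \approx -0.009009$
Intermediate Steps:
$z = 895$ ($z = -2 + 897 = 895$)
$M{\left(O,W \right)} = -111$ ($M{\left(O,W \right)} = -1006 + 895 = -111$)
$\frac{1}{M{\left(-3061,d{\left(-39,13 \right)} \right)}} = \frac{1}{-111} = - \frac{1}{111}$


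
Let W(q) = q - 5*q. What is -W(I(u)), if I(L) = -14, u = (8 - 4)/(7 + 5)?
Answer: -56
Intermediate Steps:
u = ⅓ (u = 4/12 = 4*(1/12) = ⅓ ≈ 0.33333)
W(q) = -4*q
-W(I(u)) = -(-4)*(-14) = -1*56 = -56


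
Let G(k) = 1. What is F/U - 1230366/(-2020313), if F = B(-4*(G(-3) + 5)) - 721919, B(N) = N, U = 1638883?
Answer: 29361847001/174266138441 ≈ 0.16849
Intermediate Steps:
F = -721943 (F = -4*(1 + 5) - 721919 = -4*6 - 721919 = -24 - 721919 = -721943)
F/U - 1230366/(-2020313) = -721943/1638883 - 1230366/(-2020313) = -721943*1/1638883 - 1230366*(-1/2020313) = -37997/86257 + 1230366/2020313 = 29361847001/174266138441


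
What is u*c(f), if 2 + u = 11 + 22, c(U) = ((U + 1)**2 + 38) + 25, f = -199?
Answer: 1217277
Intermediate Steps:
c(U) = 63 + (1 + U)**2 (c(U) = ((1 + U)**2 + 38) + 25 = (38 + (1 + U)**2) + 25 = 63 + (1 + U)**2)
u = 31 (u = -2 + (11 + 22) = -2 + 33 = 31)
u*c(f) = 31*(63 + (1 - 199)**2) = 31*(63 + (-198)**2) = 31*(63 + 39204) = 31*39267 = 1217277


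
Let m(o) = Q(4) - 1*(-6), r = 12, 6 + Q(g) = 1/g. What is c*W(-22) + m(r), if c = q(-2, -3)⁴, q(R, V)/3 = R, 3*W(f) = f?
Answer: -38015/4 ≈ -9503.8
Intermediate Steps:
W(f) = f/3
Q(g) = -6 + 1/g
m(o) = ¼ (m(o) = (-6 + 1/4) - 1*(-6) = (-6 + ¼) + 6 = -23/4 + 6 = ¼)
q(R, V) = 3*R
c = 1296 (c = (3*(-2))⁴ = (-6)⁴ = 1296)
c*W(-22) + m(r) = 1296*((⅓)*(-22)) + ¼ = 1296*(-22/3) + ¼ = -9504 + ¼ = -38015/4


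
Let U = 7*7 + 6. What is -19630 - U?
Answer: -19685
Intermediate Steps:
U = 55 (U = 49 + 6 = 55)
-19630 - U = -19630 - 1*55 = -19630 - 55 = -19685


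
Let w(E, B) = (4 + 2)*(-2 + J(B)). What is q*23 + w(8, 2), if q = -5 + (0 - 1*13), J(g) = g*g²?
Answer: -378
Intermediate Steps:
J(g) = g³
q = -18 (q = -5 + (0 - 13) = -5 - 13 = -18)
w(E, B) = -12 + 6*B³ (w(E, B) = (4 + 2)*(-2 + B³) = 6*(-2 + B³) = -12 + 6*B³)
q*23 + w(8, 2) = -18*23 + (-12 + 6*2³) = -414 + (-12 + 6*8) = -414 + (-12 + 48) = -414 + 36 = -378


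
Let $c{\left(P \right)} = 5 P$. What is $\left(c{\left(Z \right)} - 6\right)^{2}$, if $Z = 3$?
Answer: $81$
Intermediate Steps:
$\left(c{\left(Z \right)} - 6\right)^{2} = \left(5 \cdot 3 - 6\right)^{2} = \left(15 - 6\right)^{2} = 9^{2} = 81$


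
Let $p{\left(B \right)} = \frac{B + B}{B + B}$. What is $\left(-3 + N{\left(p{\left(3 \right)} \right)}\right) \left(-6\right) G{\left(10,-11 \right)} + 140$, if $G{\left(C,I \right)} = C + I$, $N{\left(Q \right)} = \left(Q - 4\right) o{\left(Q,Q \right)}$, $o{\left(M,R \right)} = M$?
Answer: $104$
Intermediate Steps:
$p{\left(B \right)} = 1$ ($p{\left(B \right)} = \frac{2 B}{2 B} = 2 B \frac{1}{2 B} = 1$)
$N{\left(Q \right)} = Q \left(-4 + Q\right)$ ($N{\left(Q \right)} = \left(Q - 4\right) Q = \left(-4 + Q\right) Q = Q \left(-4 + Q\right)$)
$\left(-3 + N{\left(p{\left(3 \right)} \right)}\right) \left(-6\right) G{\left(10,-11 \right)} + 140 = \left(-3 + 1 \left(-4 + 1\right)\right) \left(-6\right) \left(10 - 11\right) + 140 = \left(-3 + 1 \left(-3\right)\right) \left(-6\right) \left(-1\right) + 140 = \left(-3 - 3\right) \left(-6\right) \left(-1\right) + 140 = \left(-6\right) \left(-6\right) \left(-1\right) + 140 = 36 \left(-1\right) + 140 = -36 + 140 = 104$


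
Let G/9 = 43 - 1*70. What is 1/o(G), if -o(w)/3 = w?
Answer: 1/729 ≈ 0.0013717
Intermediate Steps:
G = -243 (G = 9*(43 - 1*70) = 9*(43 - 70) = 9*(-27) = -243)
o(w) = -3*w
1/o(G) = 1/(-3*(-243)) = 1/729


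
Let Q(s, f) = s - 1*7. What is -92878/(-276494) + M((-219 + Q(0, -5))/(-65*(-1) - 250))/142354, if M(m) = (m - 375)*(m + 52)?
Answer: 66064811764006/336774229957775 ≈ 0.19617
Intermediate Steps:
Q(s, f) = -7 + s (Q(s, f) = s - 7 = -7 + s)
M(m) = (-375 + m)*(52 + m)
-92878/(-276494) + M((-219 + Q(0, -5))/(-65*(-1) - 250))/142354 = -92878/(-276494) + (-19500 + ((-219 + (-7 + 0))/(-65*(-1) - 250))² - 323*(-219 + (-7 + 0))/(-65*(-1) - 250))/142354 = -92878*(-1/276494) + (-19500 + ((-219 - 7)/(65 - 250))² - 323*(-219 - 7)/(65 - 250))*(1/142354) = 46439/138247 + (-19500 + (-226/(-185))² - (-72998)/(-185))*(1/142354) = 46439/138247 + (-19500 + (-226*(-1/185))² - (-72998)*(-1)/185)*(1/142354) = 46439/138247 + (-19500 + (226/185)² - 323*226/185)*(1/142354) = 46439/138247 + (-19500 + 51076/34225 - 72998/185)*(1/142354) = 46439/138247 - 680841054/34225*1/142354 = 46439/138247 - 340420527/2436032825 = 66064811764006/336774229957775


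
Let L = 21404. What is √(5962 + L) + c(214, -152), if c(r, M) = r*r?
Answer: 45796 + √27366 ≈ 45961.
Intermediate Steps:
c(r, M) = r²
√(5962 + L) + c(214, -152) = √(5962 + 21404) + 214² = √27366 + 45796 = 45796 + √27366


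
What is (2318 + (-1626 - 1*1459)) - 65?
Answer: -832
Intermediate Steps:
(2318 + (-1626 - 1*1459)) - 65 = (2318 + (-1626 - 1459)) - 65 = (2318 - 3085) - 65 = -767 - 65 = -832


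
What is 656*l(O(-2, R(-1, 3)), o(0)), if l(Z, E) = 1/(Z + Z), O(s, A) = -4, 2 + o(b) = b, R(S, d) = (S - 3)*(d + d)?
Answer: -82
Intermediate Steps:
R(S, d) = 2*d*(-3 + S) (R(S, d) = (-3 + S)*(2*d) = 2*d*(-3 + S))
o(b) = -2 + b
l(Z, E) = 1/(2*Z)
656*l(O(-2, R(-1, 3)), o(0)) = 656*((½)/(-4)) = 656*((½)*(-¼)) = 656*(-⅛) = -82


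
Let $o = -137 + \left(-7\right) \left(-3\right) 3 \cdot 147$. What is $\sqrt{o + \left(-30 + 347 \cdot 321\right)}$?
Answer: $\sqrt{120481} \approx 347.1$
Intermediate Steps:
$o = 9124$ ($o = -137 + 21 \cdot 3 \cdot 147 = -137 + 63 \cdot 147 = -137 + 9261 = 9124$)
$\sqrt{o + \left(-30 + 347 \cdot 321\right)} = \sqrt{9124 + \left(-30 + 347 \cdot 321\right)} = \sqrt{9124 + \left(-30 + 111387\right)} = \sqrt{9124 + 111357} = \sqrt{120481}$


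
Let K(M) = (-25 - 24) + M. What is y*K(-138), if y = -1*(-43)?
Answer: -8041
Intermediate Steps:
K(M) = -49 + M
y = 43
y*K(-138) = 43*(-49 - 138) = 43*(-187) = -8041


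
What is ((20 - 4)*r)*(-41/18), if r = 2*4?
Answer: -2624/9 ≈ -291.56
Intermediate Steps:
r = 8
((20 - 4)*r)*(-41/18) = ((20 - 4)*8)*(-41/18) = (16*8)*(-41*1/18) = 128*(-41/18) = -2624/9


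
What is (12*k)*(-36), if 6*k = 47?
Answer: -3384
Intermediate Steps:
k = 47/6 (k = (1/6)*47 = 47/6 ≈ 7.8333)
(12*k)*(-36) = (12*(47/6))*(-36) = 94*(-36) = -3384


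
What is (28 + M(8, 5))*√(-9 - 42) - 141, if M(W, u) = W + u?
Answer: -141 + 41*I*√51 ≈ -141.0 + 292.8*I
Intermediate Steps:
(28 + M(8, 5))*√(-9 - 42) - 141 = (28 + (8 + 5))*√(-9 - 42) - 141 = (28 + 13)*√(-51) - 141 = 41*(I*√51) - 141 = 41*I*√51 - 141 = -141 + 41*I*√51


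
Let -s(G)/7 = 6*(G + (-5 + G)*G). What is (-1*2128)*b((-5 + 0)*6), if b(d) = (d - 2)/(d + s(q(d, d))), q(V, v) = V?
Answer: -34048/21435 ≈ -1.5884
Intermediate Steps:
s(G) = -42*G - 42*G*(-5 + G) (s(G) = -42*(G + (-5 + G)*G) = -42*(G + G*(-5 + G)) = -7*(6*G + 6*G*(-5 + G)) = -42*G - 42*G*(-5 + G))
b(d) = (-2 + d)/(d + 42*d*(4 - d)) (b(d) = (d - 2)/(d + 42*d*(4 - d)) = (-2 + d)/(d + 42*d*(4 - d)))
(-1*2128)*b((-5 + 0)*6) = (-1*2128)*((2 - (-5 + 0)*6)/((((-5 + 0)*6))*(-169 + 42*((-5 + 0)*6)))) = -2128*(2 - (-5)*6)/(((-5*6))*(-169 + 42*(-5*6))) = -2128*(2 - 1*(-30))/((-30)*(-169 + 42*(-30))) = -(-1064)*(2 + 30)/(15*(-169 - 1260)) = -(-1064)*32/(15*(-1429)) = -(-1064)*(-1)*32/(15*1429) = -2128*16/21435 = -34048/21435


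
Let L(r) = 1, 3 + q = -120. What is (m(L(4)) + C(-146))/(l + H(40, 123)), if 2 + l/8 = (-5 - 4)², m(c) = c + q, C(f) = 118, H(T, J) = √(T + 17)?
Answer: -2528/399367 + 4*√57/399367 ≈ -0.0062544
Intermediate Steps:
q = -123 (q = -3 - 120 = -123)
H(T, J) = √(17 + T)
m(c) = -123 + c (m(c) = c - 123 = -123 + c)
l = 632 (l = -16 + 8*(-5 - 4)² = -16 + 8*(-9)² = -16 + 8*81 = -16 + 648 = 632)
(m(L(4)) + C(-146))/(l + H(40, 123)) = ((-123 + 1) + 118)/(632 + √(17 + 40)) = (-122 + 118)/(632 + √57) = -4/(632 + √57)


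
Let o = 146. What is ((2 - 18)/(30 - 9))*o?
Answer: -2336/21 ≈ -111.24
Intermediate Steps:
((2 - 18)/(30 - 9))*o = ((2 - 18)/(30 - 9))*146 = -16/21*146 = -2336/21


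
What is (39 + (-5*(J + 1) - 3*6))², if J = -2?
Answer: 676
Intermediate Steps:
(39 + (-5*(J + 1) - 3*6))² = (39 + (-5*(-2 + 1) - 3*6))² = (39 + (-5*(-1) - 18))² = (39 + (5 - 18))² = (39 - 13)² = 26² = 676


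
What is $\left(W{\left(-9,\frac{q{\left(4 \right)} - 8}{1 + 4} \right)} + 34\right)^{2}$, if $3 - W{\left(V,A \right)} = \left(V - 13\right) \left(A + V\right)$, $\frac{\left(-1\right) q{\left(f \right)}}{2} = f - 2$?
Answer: $\frac{1142761}{25} \approx 45710.0$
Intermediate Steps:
$q{\left(f \right)} = 4 - 2 f$ ($q{\left(f \right)} = - 2 \left(f - 2\right) = - 2 \left(-2 + f\right) = 4 - 2 f$)
$W{\left(V,A \right)} = 3 - \left(-13 + V\right) \left(A + V\right)$ ($W{\left(V,A \right)} = 3 - \left(V - 13\right) \left(A + V\right) = 3 - \left(-13 + V\right) \left(A + V\right)$)
$\left(W{\left(-9,\frac{q{\left(4 \right)} - 8}{1 + 4} \right)} + 34\right)^{2} = \left(\left(3 - \left(-9\right)^{2} + 13 \frac{\left(4 - 8\right) - 8}{1 + 4} + 13 \left(-9\right) - \frac{\left(4 - 8\right) - 8}{1 + 4} \left(-9\right)\right) + 34\right)^{2} = \left(\left(3 - 81 + 13 \frac{\left(4 - 8\right) - 8}{5} - 117 - \frac{\left(4 - 8\right) - 8}{5} \left(-9\right)\right) + 34\right)^{2} = \left(\left(3 - 81 + 13 \left(-4 - 8\right) \frac{1}{5} - 117 - \left(-4 - 8\right) \frac{1}{5} \left(-9\right)\right) + 34\right)^{2} = \left(\left(3 - 81 + 13 \left(\left(-12\right) \frac{1}{5}\right) - 117 - \left(-12\right) \frac{1}{5} \left(-9\right)\right) + 34\right)^{2} = \left(\left(3 - 81 + 13 \left(- \frac{12}{5}\right) - 117 - \left(- \frac{12}{5}\right) \left(-9\right)\right) + 34\right)^{2} = \left(\left(3 - 81 - \frac{156}{5} - 117 - \frac{108}{5}\right) + 34\right)^{2} = \left(- \frac{1239}{5} + 34\right)^{2} = \left(- \frac{1069}{5}\right)^{2} = \frac{1142761}{25}$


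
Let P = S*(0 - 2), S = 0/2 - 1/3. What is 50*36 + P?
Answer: 5402/3 ≈ 1800.7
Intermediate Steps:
S = -1/3 (S = 0*(1/2) - 1*1/3 = 0 - 1/3 = -1/3 ≈ -0.33333)
P = 2/3 (P = -(0 - 2)/3 = -1/3*(-2) = 2/3 ≈ 0.66667)
50*36 + P = 50*36 + 2/3 = 1800 + 2/3 = 5402/3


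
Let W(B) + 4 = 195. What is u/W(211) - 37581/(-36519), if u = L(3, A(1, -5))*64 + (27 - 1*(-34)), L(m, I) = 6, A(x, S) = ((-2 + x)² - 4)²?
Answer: 7809642/2325043 ≈ 3.3589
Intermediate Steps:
W(B) = 191 (W(B) = -4 + 195 = 191)
A(x, S) = (-4 + (-2 + x)²)²
u = 445 (u = 6*64 + (27 - 1*(-34)) = 384 + (27 + 34) = 384 + 61 = 445)
u/W(211) - 37581/(-36519) = 445/191 - 37581/(-36519) = 445*(1/191) - 37581*(-1/36519) = 445/191 + 12527/12173 = 7809642/2325043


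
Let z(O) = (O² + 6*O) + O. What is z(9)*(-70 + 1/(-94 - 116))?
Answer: -352824/35 ≈ -10081.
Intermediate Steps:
z(O) = O² + 7*O
z(9)*(-70 + 1/(-94 - 116)) = (9*(7 + 9))*(-70 + 1/(-94 - 116)) = (9*16)*(-70 + 1/(-210)) = 144*(-70 - 1/210) = 144*(-14701/210) = -352824/35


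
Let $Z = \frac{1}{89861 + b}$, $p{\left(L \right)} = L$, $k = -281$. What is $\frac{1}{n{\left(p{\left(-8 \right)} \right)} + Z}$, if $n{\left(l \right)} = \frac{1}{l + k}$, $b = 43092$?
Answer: $- \frac{38423417}{132664} \approx -289.63$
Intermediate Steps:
$n{\left(l \right)} = \frac{1}{-281 + l}$ ($n{\left(l \right)} = \frac{1}{l - 281} = \frac{1}{-281 + l}$)
$Z = \frac{1}{132953}$ ($Z = \frac{1}{89861 + 43092} = \frac{1}{132953} \approx 7.5215 \cdot 10^{-6}$)
$\frac{1}{n{\left(p{\left(-8 \right)} \right)} + Z} = \frac{1}{\frac{1}{-281 - 8} + \frac{1}{132953}} = \frac{1}{\frac{1}{-289} + \frac{1}{132953}} = \frac{1}{- \frac{1}{289} + \frac{1}{132953}} = \frac{1}{- \frac{132664}{38423417}} = - \frac{38423417}{132664}$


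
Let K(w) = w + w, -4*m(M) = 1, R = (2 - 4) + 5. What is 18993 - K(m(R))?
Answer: 37987/2 ≈ 18994.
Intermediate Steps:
R = 3 (R = -2 + 5 = 3)
m(M) = -¼ (m(M) = -¼*1 = -¼)
K(w) = 2*w
18993 - K(m(R)) = 18993 - 2*(-1)/4 = 18993 - 1*(-½) = 18993 + ½ = 37987/2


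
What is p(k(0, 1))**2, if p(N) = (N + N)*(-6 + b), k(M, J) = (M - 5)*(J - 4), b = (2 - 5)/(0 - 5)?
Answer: 26244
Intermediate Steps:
b = 3/5 (b = -3/(-5) = -3*(-1/5) = 3/5 ≈ 0.60000)
k(M, J) = (-5 + M)*(-4 + J)
p(N) = -54*N/5 (p(N) = (N + N)*(-6 + 3/5) = (2*N)*(-27/5) = -54*N/5)
p(k(0, 1))**2 = (-54*(20 - 5*1 - 4*0 + 1*0)/5)**2 = (-54*(20 - 5 + 0 + 0)/5)**2 = (-54/5*15)**2 = (-162)**2 = 26244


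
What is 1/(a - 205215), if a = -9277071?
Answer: -1/9482286 ≈ -1.0546e-7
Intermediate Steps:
1/(a - 205215) = 1/(-9277071 - 205215) = 1/(-9482286) = -1/9482286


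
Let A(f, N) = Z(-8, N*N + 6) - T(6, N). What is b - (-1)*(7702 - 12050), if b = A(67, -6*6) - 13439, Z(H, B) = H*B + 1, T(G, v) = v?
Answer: -28166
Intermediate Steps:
Z(H, B) = 1 + B*H (Z(H, B) = B*H + 1 = 1 + B*H)
A(f, N) = -47 - N - 8*N² (A(f, N) = (1 + (N*N + 6)*(-8)) - N = (1 + (N² + 6)*(-8)) - N = (1 + (6 + N²)*(-8)) - N = (1 + (-48 - 8*N²)) - N = (-47 - 8*N²) - N = -47 - N - 8*N²)
b = -23818 (b = (-47 - (-6)*6 - 8*(-6*6)²) - 13439 = (-47 - 1*(-36) - 8*(-36)²) - 13439 = (-47 + 36 - 8*1296) - 13439 = (-47 + 36 - 10368) - 13439 = -10379 - 13439 = -23818)
b - (-1)*(7702 - 12050) = -23818 - (-1)*(7702 - 12050) = -23818 - (-1)*(-4348) = -23818 - 1*4348 = -23818 - 4348 = -28166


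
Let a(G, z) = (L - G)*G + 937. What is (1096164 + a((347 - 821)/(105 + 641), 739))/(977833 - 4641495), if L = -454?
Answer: -76339321457/254860815199 ≈ -0.29953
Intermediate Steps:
a(G, z) = 937 + G*(-454 - G) (a(G, z) = (-454 - G)*G + 937 = G*(-454 - G) + 937 = 937 + G*(-454 - G))
(1096164 + a((347 - 821)/(105 + 641), 739))/(977833 - 4641495) = (1096164 + (937 - ((347 - 821)/(105 + 641))² - 454*(347 - 821)/(105 + 641)))/(977833 - 4641495) = (1096164 + (937 - (-474/746)² - (-215196)/746))/(-3663662) = (1096164 + (937 - (-474*1/746)² - (-215196)/746))*(-1/3663662) = (1096164 + (937 - (-237/373)² - 454*(-237/373)))*(-1/3663662) = (1096164 + (937 - 1*56169/139129 + 107598/373))*(-1/3663662) = (1096164 + (937 - 56169/139129 + 107598/373))*(-1/3663662) = (1096164 + 170441758/139129)*(-1/3663662) = (152678642914/139129)*(-1/3663662) = -76339321457/254860815199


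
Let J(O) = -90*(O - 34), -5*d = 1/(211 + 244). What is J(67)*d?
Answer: 594/455 ≈ 1.3055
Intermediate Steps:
d = -1/2275 (d = -1/(5*(211 + 244)) = -⅕/455 = -⅕*1/455 = -1/2275 ≈ -0.00043956)
J(O) = 3060 - 90*O (J(O) = -90*(-34 + O) = 3060 - 90*O)
J(67)*d = (3060 - 90*67)*(-1/2275) = (3060 - 6030)*(-1/2275) = -2970*(-1/2275) = 594/455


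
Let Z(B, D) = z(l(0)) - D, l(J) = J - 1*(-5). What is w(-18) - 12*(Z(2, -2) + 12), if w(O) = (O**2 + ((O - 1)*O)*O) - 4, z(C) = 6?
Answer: -6076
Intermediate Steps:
l(J) = 5 + J (l(J) = J + 5 = 5 + J)
Z(B, D) = 6 - D
w(O) = -4 + O**2 + O**2*(-1 + O) (w(O) = (O**2 + ((-1 + O)*O)*O) - 4 = (O**2 + (O*(-1 + O))*O) - 4 = (O**2 + O**2*(-1 + O)) - 4 = -4 + O**2 + O**2*(-1 + O))
w(-18) - 12*(Z(2, -2) + 12) = (-4 + (-18)**3) - 12*((6 - 1*(-2)) + 12) = (-4 - 5832) - 12*((6 + 2) + 12) = -5836 - 12*(8 + 12) = -5836 - 12*20 = -5836 - 1*240 = -5836 - 240 = -6076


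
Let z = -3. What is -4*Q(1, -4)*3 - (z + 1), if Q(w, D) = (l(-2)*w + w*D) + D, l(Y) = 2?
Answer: 74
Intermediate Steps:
Q(w, D) = D + 2*w + D*w (Q(w, D) = (2*w + w*D) + D = (2*w + D*w) + D = D + 2*w + D*w)
-4*Q(1, -4)*3 - (z + 1) = -4*(-4 + 2*1 - 4*1)*3 - (-3 + 1) = -4*(-4 + 2 - 4)*3 - 1*(-2) = -(-24)*3 + 2 = -4*(-18) + 2 = 72 + 2 = 74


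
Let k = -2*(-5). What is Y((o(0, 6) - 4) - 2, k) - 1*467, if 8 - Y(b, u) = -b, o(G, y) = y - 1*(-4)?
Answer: -455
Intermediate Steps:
k = 10
o(G, y) = 4 + y (o(G, y) = y + 4 = 4 + y)
Y(b, u) = 8 + b (Y(b, u) = 8 - (-1)*b = 8 + b)
Y((o(0, 6) - 4) - 2, k) - 1*467 = (8 + (((4 + 6) - 4) - 2)) - 1*467 = (8 + ((10 - 4) - 2)) - 467 = (8 + (6 - 2)) - 467 = (8 + 4) - 467 = 12 - 467 = -455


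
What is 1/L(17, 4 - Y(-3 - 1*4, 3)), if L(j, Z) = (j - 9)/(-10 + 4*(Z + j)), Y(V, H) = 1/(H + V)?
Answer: 75/8 ≈ 9.3750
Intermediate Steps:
L(j, Z) = (-9 + j)/(-10 + 4*Z + 4*j) (L(j, Z) = (-9 + j)/(-10 + (4*Z + 4*j)) = (-9 + j)/(-10 + 4*Z + 4*j))
1/L(17, 4 - Y(-3 - 1*4, 3)) = 1/((-9 + 17)/(2*(-5 + 2*(4 - 1/(3 + (-3 - 1*4))) + 2*17))) = 1/((1/2)*8/(-5 + 2*(4 - 1/(3 + (-3 - 4))) + 34)) = 1/((1/2)*8/(-5 + 2*(4 - 1/(3 - 7)) + 34)) = 1/((1/2)*8/(-5 + 2*(4 - 1/(-4)) + 34)) = 1/((1/2)*8/(-5 + 2*(4 - 1*(-1/4)) + 34)) = 1/((1/2)*8/(-5 + 2*(4 + 1/4) + 34)) = 1/((1/2)*8/(-5 + 2*(17/4) + 34)) = 1/((1/2)*8/(-5 + 17/2 + 34)) = 1/((1/2)*8/(75/2)) = 1/((1/2)*(2/75)*8) = 1/(8/75) = 75/8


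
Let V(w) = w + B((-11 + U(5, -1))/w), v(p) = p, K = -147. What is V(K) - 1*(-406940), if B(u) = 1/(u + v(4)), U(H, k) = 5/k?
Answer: 245703119/604 ≈ 4.0679e+5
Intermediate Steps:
B(u) = 1/(4 + u) (B(u) = 1/(u + 4) = 1/(4 + u))
V(w) = w + 1/(4 - 16/w) (V(w) = w + 1/(4 + (-11 + 5/(-1))/w) = w + 1/(4 + (-11 + 5*(-1))/w) = w + 1/(4 + (-11 - 5)/w) = w + 1/(4 - 16/w))
V(K) - 1*(-406940) = (1/4)*(-147)*(-15 + 4*(-147))/(-4 - 147) - 1*(-406940) = (1/4)*(-147)*(-15 - 588)/(-151) + 406940 = (1/4)*(-147)*(-1/151)*(-603) + 406940 = -88641/604 + 406940 = 245703119/604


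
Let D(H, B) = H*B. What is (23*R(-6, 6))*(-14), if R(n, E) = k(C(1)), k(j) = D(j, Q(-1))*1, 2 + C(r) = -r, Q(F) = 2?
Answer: 1932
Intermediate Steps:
D(H, B) = B*H
C(r) = -2 - r
k(j) = 2*j (k(j) = (2*j)*1 = 2*j)
R(n, E) = -6 (R(n, E) = 2*(-2 - 1*1) = 2*(-2 - 1) = 2*(-3) = -6)
(23*R(-6, 6))*(-14) = (23*(-6))*(-14) = -138*(-14) = 1932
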